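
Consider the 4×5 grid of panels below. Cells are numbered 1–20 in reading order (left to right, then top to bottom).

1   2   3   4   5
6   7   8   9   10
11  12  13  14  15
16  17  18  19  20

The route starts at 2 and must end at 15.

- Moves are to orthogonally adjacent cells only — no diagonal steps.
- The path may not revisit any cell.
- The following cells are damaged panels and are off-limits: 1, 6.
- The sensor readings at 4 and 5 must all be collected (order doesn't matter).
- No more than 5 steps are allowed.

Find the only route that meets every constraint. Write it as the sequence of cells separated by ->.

2 -> 3 -> 4 -> 5 -> 10 -> 15

The budget equals the shortest possible length, so every move has to be on a shortest route through the required cells.
Route from 2: right 3 to 5, down 2 to 15 — 5 moves in all.
Check: all required cells visited; 5 ≤ 5 moves.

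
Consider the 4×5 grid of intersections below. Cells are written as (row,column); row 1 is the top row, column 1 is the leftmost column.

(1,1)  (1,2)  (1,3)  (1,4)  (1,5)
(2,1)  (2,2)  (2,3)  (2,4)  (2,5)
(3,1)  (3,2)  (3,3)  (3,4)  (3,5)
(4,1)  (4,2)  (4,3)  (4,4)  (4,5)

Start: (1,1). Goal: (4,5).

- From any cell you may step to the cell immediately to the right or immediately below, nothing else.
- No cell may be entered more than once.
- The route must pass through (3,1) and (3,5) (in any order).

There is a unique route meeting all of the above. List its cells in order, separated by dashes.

Moves only go right or down, so the column and row indices never decrease.
Route from (1,1): 2× down (reaching (3,1)), 4× right (reaching (3,5)), down to (4,5) — 7 moves in all.
Check: all required cells visited.

(1,1) - (2,1) - (3,1) - (3,2) - (3,3) - (3,4) - (3,5) - (4,5)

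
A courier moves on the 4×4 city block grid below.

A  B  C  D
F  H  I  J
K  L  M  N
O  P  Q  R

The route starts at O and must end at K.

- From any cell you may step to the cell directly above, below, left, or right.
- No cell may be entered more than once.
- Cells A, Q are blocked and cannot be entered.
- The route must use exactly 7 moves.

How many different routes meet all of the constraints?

Need simple routes of exactly 7 moves from O to K (Manhattan distance 1, so 3 moves are spent on a detour and 3 undoing it).
Enumerating: O P L M I H F K.
That gives 1 route.

1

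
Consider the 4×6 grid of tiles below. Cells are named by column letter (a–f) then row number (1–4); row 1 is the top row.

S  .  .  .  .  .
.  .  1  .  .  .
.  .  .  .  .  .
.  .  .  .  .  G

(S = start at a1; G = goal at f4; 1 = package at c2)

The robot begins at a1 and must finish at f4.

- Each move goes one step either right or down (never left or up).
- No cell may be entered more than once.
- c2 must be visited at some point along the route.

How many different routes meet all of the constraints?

A right/down-only route from a1 to f4 makes exactly 3 down-moves and 5 right-moves in some order.
With no other constraints that would be C(8,3) = 56 routes.
Split at c2 and multiply the segment counts: a1→c2: 3; c2→f4: 10; product = 30.
That gives 30 routes.

30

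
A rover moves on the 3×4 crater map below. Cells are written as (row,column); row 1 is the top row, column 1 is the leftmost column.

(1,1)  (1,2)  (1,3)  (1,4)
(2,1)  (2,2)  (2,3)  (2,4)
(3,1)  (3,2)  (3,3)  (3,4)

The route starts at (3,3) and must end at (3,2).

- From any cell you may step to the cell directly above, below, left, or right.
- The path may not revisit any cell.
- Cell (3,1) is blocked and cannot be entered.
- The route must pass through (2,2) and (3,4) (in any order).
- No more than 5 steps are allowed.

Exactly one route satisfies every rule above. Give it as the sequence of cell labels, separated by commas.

The budget equals the shortest possible length, so every move has to be on a shortest route through the required cells.
Route from (3,3): right to (3,4), up to (2,4), 2× left (reaching (2,2)), down to (3,2) — 5 moves in all.
Check: all required cells visited; 5 ≤ 5 moves.

(3,3), (3,4), (2,4), (2,3), (2,2), (3,2)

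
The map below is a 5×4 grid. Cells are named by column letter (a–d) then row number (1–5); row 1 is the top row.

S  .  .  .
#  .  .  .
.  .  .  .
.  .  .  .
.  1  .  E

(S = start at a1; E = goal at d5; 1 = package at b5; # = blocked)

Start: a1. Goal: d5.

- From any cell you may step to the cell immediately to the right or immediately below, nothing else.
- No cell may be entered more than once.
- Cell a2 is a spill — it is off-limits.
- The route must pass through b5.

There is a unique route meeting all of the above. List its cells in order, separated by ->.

Moves only go right or down, so the column and row indices never decrease.
Route from a1: right 1 to b1, down 4 to b5, right 2 to d5 — 7 moves in all.
Check: all required cells visited.

a1 -> b1 -> b2 -> b3 -> b4 -> b5 -> c5 -> d5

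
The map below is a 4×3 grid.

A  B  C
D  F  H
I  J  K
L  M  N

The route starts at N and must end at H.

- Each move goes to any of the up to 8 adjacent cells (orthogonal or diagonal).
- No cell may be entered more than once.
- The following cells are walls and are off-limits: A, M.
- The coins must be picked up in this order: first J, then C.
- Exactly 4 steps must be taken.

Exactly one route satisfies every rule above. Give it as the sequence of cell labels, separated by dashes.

N - J - F - C - H

The waypoints must appear in the order J, C, with no cell reused.
Route from N: up-left to J, up to F, up-right to C, down to H — 4 moves in all.
Check: order respected (J at step 1, C at step 3); 4 moves as required.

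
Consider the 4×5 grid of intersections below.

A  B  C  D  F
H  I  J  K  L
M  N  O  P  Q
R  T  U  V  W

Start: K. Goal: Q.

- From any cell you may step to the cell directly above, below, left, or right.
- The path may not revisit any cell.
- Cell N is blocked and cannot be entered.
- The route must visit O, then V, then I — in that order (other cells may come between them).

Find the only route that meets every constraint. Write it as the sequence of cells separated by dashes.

K - J - O - P - V - U - T - R - M - H - I - B - C - D - F - L - Q

The waypoints must appear in the order O, V, I, with no cell reused.
Route from K: left to J, down to O, right to P, down to V, 3× left (reaching R), 2× up (reaching H), right to I, up to B, 3× right (reaching F), 2× down (reaching Q) — 16 moves in all.
Check: order respected (O at step 2, V at step 4, I at step 10).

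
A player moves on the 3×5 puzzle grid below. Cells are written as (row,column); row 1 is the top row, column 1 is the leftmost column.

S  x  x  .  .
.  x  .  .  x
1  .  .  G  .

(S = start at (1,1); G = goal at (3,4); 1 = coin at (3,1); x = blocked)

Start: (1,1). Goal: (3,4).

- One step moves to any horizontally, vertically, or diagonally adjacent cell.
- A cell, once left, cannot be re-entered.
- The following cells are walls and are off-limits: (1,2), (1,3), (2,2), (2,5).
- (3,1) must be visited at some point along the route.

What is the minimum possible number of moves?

5

Any route passes through (3,1) somewhere between (1,1) and (3,4). Summing Chebyshev distances along the two legs ((1,1) → (3,1) → (3,4)) gives a lower bound of 2 + 3 = 5 moves.
A route of 5 moves achieves this: (1,1) → (2,1) → (3,1) → (3,2) → (2,3) → (3,4).
Since 5 matches the lower bound, it is optimal.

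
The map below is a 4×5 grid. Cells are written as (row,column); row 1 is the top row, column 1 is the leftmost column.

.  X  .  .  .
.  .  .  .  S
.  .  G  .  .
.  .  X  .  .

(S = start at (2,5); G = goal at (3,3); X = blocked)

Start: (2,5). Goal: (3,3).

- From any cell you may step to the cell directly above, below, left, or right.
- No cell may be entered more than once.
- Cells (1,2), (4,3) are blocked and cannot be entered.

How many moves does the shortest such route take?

3

The Manhattan distance from (2,5) to (3,3) is |2−3| + |5−3| = 3, so at least 3 moves are needed.
A route of 3 moves achieves this: (2,5) → (3,5) → (3,4) → (3,3).
Since 3 matches the lower bound, it is optimal.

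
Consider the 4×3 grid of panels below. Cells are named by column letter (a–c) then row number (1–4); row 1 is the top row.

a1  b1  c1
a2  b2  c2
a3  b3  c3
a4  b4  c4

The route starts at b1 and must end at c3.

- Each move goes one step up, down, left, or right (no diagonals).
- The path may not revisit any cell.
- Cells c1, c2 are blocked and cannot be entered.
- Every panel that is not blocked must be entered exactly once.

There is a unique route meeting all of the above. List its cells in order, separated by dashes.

Need to visit all 10 open cells exactly once, starting at b1 and ending at c3.
Cell a1 has only two open neighbours (a2 and b1), so the path must pass straight through it: one of those is the cell it's entered from and the other is where it exits.
Route from b1: left 1 to a1, down 1 to a2, right 1 to b2, down 1 to b3, left 1 to a3, down 1 to a4, right 2 to c4, up 1 to c3 — 9 moves in all.
Check: all 10 open cells covered.

b1 - a1 - a2 - b2 - b3 - a3 - a4 - b4 - c4 - c3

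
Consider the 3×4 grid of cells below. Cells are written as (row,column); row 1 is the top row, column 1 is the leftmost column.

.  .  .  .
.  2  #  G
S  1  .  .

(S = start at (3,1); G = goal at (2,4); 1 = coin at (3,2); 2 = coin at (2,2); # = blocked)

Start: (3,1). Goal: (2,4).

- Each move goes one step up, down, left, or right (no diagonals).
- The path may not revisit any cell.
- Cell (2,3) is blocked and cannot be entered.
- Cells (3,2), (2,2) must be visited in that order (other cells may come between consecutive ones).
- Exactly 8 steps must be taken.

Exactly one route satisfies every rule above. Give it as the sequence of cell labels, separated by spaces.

The waypoints must appear in the order (3,2), (2,2), with no cell reused.
Route from (3,1): right 1 to (3,2), up 1 to (2,2), left 1 to (2,1), up 1 to (1,1), right 3 to (1,4), down 1 to (2,4) — 8 moves in all.
Check: order respected (1 at step 1, 2 at step 2); 8 moves as required.

(3,1) (3,2) (2,2) (2,1) (1,1) (1,2) (1,3) (1,4) (2,4)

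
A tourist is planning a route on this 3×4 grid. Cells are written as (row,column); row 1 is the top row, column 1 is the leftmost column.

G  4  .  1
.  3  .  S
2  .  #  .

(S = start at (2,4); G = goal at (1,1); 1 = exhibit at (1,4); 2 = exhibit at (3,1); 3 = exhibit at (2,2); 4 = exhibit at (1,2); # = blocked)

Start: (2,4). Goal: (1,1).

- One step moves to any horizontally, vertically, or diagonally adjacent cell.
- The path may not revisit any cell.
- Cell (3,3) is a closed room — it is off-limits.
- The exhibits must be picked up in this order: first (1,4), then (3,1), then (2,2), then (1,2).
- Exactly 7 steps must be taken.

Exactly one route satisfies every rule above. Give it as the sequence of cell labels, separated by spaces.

(2,4) (1,4) (2,3) (3,2) (3,1) (2,2) (1,2) (1,1)

The waypoints must appear in the order (1,4), (3,1), (2,2), (1,2), with no cell reused.
Route from (2,4): up 1 to (1,4), down-left 2 to (3,2), left 1 to (3,1), up-right 1 to (2,2), up 1 to (1,2), left 1 to (1,1) — 7 moves in all.
Check: order respected (1 at step 1, 2 at step 4, 3 at step 5, 4 at step 6); 7 moves as required.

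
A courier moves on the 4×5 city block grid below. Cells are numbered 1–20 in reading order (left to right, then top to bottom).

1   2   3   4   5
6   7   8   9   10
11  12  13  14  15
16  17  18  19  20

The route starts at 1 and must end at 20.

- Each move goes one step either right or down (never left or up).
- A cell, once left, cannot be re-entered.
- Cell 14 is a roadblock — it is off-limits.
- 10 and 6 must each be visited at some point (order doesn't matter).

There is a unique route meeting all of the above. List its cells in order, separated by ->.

1 -> 6 -> 7 -> 8 -> 9 -> 10 -> 15 -> 20

Moves only go right or down, so the column and row indices never decrease.
Route from 1: down to 6, 4× right (reaching 10), 2× down (reaching 20) — 7 moves in all.
Check: all required cells visited.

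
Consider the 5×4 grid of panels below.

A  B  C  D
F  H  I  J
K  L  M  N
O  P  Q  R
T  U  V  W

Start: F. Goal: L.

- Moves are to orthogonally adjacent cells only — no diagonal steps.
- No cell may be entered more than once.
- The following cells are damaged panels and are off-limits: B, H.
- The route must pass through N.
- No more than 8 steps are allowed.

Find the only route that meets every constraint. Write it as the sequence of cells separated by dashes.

F - K - O - P - Q - R - N - M - L

The 8-move cap with required stops at N leaves no slack for detours.
Route from F: 2× down (reaching O), 3× right (reaching R), up to N, 2× left (reaching L) — 8 moves in all.
Check: all required cells visited; 8 ≤ 8 moves.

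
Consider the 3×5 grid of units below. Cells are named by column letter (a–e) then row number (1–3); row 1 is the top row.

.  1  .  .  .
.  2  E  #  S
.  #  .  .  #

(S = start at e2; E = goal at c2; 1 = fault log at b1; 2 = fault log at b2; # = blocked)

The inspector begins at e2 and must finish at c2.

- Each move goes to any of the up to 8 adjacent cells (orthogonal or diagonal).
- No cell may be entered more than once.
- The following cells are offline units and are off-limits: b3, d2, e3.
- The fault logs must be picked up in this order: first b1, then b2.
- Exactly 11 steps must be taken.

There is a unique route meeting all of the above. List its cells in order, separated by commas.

e2, e1, d1, c1, b1, a1, a2, a3, b2, c3, d3, c2

The waypoints must appear in the order b1, b2, with no cell reused.
Route from e2: up 1 to e1, left 4 to a1, down 2 to a3, up-right 1 to b2, down-right 1 to c3, right 1 to d3, up-left 1 to c2 — 11 moves in all.
Check: order respected (1 at step 4, 2 at step 8); 11 moves as required.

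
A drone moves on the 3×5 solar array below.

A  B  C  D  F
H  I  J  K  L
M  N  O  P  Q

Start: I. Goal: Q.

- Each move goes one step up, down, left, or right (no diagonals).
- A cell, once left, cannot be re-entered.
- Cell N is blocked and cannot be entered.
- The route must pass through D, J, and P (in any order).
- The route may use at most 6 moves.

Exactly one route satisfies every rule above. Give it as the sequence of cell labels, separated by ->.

I -> J -> C -> D -> K -> P -> Q

The 6-move cap with required stops at D, J, P leaves no slack for detours.
Route from I: right 1 to J, up 1 to C, right 1 to D, down 2 to P, right 1 to Q — 6 moves in all.
Check: all required cells visited; 6 ≤ 6 moves.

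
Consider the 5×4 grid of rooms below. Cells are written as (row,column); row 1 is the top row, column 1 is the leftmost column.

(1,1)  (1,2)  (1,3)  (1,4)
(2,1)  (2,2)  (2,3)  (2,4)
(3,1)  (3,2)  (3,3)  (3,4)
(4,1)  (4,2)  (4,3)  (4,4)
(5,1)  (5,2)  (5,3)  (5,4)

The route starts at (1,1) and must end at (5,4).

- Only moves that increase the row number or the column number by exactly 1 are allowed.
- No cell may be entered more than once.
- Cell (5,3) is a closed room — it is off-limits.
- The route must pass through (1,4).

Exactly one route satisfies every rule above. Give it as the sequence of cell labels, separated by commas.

Moves only go right or down, so the column and row indices never decrease.
Route from (1,1): 3× right (reaching (1,4)), 4× down (reaching (5,4)) — 7 moves in all.
Check: all required cells visited.

(1,1), (1,2), (1,3), (1,4), (2,4), (3,4), (4,4), (5,4)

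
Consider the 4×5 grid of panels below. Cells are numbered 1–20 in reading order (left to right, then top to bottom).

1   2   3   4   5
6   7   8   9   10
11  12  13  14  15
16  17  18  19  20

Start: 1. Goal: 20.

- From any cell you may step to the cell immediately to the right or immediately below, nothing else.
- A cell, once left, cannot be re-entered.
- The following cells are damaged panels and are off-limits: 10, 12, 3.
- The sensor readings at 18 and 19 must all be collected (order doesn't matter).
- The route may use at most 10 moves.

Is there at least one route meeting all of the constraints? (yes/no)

One route that works: 1 → 6 → 11 → 16 → 17 → 18 → 19 → 20.

yes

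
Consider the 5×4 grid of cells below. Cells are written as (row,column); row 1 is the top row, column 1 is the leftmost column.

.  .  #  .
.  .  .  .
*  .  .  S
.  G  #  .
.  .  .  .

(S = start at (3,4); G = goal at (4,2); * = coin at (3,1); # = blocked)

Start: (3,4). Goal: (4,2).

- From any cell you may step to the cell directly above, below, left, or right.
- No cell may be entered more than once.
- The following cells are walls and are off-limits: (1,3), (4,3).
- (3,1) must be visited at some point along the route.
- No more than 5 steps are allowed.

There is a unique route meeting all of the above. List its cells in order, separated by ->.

(3,4) -> (3,3) -> (3,2) -> (3,1) -> (4,1) -> (4,2)

Any route must reach (3,1) and still end at (4,2) within 5 moves, so the order of the required stops is forced.
Route from (3,4): left 3 to (3,1), down 1 to (4,1), right 1 to (4,2) — 5 moves in all.
Check: all required cells visited; 5 ≤ 5 moves.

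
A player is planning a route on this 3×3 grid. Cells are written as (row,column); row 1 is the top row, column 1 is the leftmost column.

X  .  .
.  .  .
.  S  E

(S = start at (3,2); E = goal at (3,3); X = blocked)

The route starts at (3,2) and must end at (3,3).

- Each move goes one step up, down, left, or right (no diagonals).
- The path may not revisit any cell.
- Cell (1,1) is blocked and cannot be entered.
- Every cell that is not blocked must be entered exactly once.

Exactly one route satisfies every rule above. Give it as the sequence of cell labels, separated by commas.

(3,2), (3,1), (2,1), (2,2), (1,2), (1,3), (2,3), (3,3)

Need to visit all 8 open cells exactly once, starting at (3,2) and ending at (3,3).
Route from (3,2): left 1 to (3,1), up 1 to (2,1), right 1 to (2,2), up 1 to (1,2), right 1 to (1,3), down 2 to (3,3) — 7 moves in all.
Check: all 8 open cells covered.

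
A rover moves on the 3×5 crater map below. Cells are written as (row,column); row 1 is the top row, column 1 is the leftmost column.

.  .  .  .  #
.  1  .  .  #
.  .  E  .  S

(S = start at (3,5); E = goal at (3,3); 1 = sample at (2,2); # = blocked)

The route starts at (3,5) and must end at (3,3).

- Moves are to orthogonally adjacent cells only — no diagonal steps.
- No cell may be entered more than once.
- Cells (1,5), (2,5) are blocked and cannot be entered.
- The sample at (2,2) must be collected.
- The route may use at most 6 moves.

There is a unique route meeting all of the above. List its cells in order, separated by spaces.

Any route must reach (2,2) and still end at (3,3) within 6 moves, so the order of the required stops is forced.
Route from (3,5): left to (3,4), up to (2,4), 2× left (reaching (2,2)), down to (3,2), right to (3,3) — 6 moves in all.
Check: all required cells visited; 6 ≤ 6 moves.

(3,5) (3,4) (2,4) (2,3) (2,2) (3,2) (3,3)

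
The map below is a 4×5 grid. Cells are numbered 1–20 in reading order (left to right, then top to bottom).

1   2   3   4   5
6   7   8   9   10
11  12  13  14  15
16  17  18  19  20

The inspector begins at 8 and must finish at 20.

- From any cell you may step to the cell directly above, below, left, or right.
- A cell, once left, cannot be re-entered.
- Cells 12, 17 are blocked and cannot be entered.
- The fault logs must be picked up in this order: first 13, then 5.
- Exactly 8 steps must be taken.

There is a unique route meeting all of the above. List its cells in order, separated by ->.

The waypoints must appear in the order 13, 5, with no cell reused.
Route from 8: down 1 to 13, right 1 to 14, up 2 to 4, right 1 to 5, down 3 to 20 — 8 moves in all.
Check: order respected (13 at step 1, 5 at step 5); 8 moves as required.

8 -> 13 -> 14 -> 9 -> 4 -> 5 -> 10 -> 15 -> 20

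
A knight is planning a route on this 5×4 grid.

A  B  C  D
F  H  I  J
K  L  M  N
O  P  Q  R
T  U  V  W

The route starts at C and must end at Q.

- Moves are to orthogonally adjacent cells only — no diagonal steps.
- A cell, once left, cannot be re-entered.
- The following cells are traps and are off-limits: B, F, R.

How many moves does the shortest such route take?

The Manhattan distance from C to Q is |1−4| + |3−3| = 3, so at least 3 moves are needed.
A route of 3 moves achieves this: C → I → M → Q.
Since 3 matches the lower bound, it is optimal.

3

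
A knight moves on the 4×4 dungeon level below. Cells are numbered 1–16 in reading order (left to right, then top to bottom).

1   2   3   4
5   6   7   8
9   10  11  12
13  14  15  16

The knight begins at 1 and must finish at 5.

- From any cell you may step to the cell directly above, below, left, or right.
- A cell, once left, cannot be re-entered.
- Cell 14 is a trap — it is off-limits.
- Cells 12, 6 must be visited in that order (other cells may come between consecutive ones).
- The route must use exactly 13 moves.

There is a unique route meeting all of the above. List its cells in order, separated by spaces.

1 2 3 4 8 12 16 15 11 7 6 10 9 5

The waypoints must appear in the order 12, 6, with no cell reused.
Route from 1: 3× right (reaching 4), 3× down (reaching 16), left to 15, 2× up (reaching 7), left to 6, down to 10, left to 9, up to 5 — 13 moves in all.
Check: order respected (12 at step 5, 6 at step 10); 13 moves as required.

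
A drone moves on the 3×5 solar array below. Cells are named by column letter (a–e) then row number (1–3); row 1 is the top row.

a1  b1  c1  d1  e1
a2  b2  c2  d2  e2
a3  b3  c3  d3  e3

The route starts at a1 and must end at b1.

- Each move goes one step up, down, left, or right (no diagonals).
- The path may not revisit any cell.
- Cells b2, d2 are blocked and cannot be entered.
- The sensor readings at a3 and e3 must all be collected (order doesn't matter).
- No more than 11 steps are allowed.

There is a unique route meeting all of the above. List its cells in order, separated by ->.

a1 -> a2 -> a3 -> b3 -> c3 -> d3 -> e3 -> e2 -> e1 -> d1 -> c1 -> b1

Any route must reach a3 and e3 and still end at b1 within 11 moves, so the order of the required stops is forced.
Route from a1: down 2 to a3, right 4 to e3, up 2 to e1, left 3 to b1 — 11 moves in all.
Check: all required cells visited; 11 ≤ 11 moves.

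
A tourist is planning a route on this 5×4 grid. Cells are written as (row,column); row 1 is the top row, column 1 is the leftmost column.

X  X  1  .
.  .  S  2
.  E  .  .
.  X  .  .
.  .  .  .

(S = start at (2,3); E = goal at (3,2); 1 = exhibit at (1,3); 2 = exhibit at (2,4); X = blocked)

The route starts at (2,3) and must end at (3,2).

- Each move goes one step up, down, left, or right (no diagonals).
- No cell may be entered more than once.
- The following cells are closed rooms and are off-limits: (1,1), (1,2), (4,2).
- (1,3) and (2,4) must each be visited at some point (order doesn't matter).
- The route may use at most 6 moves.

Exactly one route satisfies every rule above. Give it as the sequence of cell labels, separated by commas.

(2,3), (1,3), (1,4), (2,4), (3,4), (3,3), (3,2)

The 6-move cap with required stops at (1,3), (2,4) leaves no slack for detours.
Route from (2,3): up to (1,3), right to (1,4), 2× down (reaching (3,4)), 2× left (reaching (3,2)) — 6 moves in all.
Check: all required cells visited; 6 ≤ 6 moves.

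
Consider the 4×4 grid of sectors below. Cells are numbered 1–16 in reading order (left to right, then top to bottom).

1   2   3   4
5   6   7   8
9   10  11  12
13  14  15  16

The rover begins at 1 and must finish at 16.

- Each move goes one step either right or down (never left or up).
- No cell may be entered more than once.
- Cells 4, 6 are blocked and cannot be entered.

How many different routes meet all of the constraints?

7

A right/down-only route from 1 to 16 makes exactly 3 down-moves and 3 right-moves in some order.
With no other constraints that would be C(6,3) = 20 routes.
Subtract routes through each blocked cell (inclusion–exclusion for overlaps): − through 4: 1 − through 6: 12 → 7.
That gives 7 routes.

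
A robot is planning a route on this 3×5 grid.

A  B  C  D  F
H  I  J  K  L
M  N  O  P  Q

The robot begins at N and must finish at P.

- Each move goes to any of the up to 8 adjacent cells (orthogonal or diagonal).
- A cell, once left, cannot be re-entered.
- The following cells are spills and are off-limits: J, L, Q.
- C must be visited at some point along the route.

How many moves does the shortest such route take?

Any route passes through C somewhere between N and P. Summing Chebyshev distances along the two legs (N → C → P) gives a lower bound of 2 + 2 = 4 moves.
A route of 4 moves achieves this: N → I → C → K → P.
Since 4 matches the lower bound, it is optimal.

4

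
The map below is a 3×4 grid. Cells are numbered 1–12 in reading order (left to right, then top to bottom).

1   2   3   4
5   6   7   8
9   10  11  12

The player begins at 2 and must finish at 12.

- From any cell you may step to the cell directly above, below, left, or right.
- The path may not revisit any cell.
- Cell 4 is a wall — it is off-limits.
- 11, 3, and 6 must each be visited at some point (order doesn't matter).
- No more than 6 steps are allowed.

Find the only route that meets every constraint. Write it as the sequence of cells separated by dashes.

The 6-move cap with required stops at 11, 3, 6 leaves no slack for detours.
Route from 2: right 1 to 3, down 1 to 7, left 1 to 6, down 1 to 10, right 2 to 12 — 6 moves in all.
Check: all required cells visited; 6 ≤ 6 moves.

2 - 3 - 7 - 6 - 10 - 11 - 12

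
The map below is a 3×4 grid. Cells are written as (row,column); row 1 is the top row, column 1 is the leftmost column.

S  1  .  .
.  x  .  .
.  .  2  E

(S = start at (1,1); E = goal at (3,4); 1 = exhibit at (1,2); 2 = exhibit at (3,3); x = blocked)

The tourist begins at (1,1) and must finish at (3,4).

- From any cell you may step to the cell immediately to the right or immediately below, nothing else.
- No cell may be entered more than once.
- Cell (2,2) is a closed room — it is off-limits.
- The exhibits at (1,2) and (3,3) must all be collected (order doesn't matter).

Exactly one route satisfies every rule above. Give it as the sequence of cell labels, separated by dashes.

Moves only go right or down, so the column and row indices never decrease.
Route from (1,1): 2× right (reaching (1,3)), 2× down (reaching (3,3)), right to (3,4) — 5 moves in all.
Check: all required cells visited.

(1,1) - (1,2) - (1,3) - (2,3) - (3,3) - (3,4)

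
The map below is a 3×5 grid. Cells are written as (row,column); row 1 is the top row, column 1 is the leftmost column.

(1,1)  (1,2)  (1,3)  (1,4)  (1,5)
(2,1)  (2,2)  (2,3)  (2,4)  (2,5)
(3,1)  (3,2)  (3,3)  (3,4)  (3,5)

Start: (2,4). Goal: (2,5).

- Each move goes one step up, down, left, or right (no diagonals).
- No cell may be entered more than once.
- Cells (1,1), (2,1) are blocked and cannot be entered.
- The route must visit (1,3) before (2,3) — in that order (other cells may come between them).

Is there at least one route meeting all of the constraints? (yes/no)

yes

One route that works: (2,4) → (1,4) → (1,3) → (2,3) → (3,3) → (3,4) → (3,5) → (2,5).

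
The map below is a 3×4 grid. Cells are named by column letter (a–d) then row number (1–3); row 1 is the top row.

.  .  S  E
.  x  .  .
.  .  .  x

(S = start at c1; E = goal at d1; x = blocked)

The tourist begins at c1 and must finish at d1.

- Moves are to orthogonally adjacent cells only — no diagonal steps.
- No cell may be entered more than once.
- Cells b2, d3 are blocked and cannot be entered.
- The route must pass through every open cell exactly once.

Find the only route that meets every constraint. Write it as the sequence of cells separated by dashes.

c1 - b1 - a1 - a2 - a3 - b3 - c3 - c2 - d2 - d1

Need to visit all 10 open cells exactly once, starting at c1 and ending at d1.
Cell b3 has only two open neighbours (a3 and c3), so the path must pass straight through it: one of those is the cell it's entered from and the other is where it exits.
Route from c1: left 2 to a1, down 2 to a3, right 2 to c3, up 1 to c2, right 1 to d2, up 1 to d1 — 9 moves in all.
Check: all 10 open cells covered.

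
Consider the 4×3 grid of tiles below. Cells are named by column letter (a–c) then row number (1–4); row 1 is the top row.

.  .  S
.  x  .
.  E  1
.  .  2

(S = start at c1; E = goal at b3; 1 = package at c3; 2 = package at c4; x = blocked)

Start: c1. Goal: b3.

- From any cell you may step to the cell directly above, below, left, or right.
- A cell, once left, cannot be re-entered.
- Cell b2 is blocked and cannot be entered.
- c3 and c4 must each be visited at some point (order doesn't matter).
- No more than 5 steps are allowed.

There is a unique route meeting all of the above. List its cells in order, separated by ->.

c1 -> c2 -> c3 -> c4 -> b4 -> b3

Any route must reach c3 and c4 and still end at b3 within 5 moves, so the order of the required stops is forced.
Route from c1: down 3 to c4, left 1 to b4, up 1 to b3 — 5 moves in all.
Check: all required cells visited; 5 ≤ 5 moves.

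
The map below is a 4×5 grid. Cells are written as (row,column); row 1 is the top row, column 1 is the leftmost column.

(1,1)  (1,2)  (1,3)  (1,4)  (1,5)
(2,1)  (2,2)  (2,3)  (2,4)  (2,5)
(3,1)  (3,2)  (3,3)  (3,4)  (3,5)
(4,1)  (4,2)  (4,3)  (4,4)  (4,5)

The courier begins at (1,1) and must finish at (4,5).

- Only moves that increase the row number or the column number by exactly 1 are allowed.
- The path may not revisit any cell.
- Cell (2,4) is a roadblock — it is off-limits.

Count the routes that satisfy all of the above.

23

A right/down-only route from (1,1) to (4,5) makes exactly 3 down-moves and 4 right-moves in some order.
With no other constraints that would be C(7,3) = 35 routes.
Subtract routes through each blocked cell (inclusion–exclusion for overlaps): − through (2,4): 12 → 23.
That gives 23 routes.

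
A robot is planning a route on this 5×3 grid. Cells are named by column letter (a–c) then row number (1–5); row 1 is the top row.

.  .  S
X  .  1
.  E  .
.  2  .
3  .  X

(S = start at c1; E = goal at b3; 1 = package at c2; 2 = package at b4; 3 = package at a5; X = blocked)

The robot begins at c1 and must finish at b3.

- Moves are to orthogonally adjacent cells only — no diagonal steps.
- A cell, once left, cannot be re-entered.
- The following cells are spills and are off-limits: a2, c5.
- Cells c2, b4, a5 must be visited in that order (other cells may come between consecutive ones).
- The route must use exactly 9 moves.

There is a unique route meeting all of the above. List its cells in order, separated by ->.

c1 -> c2 -> c3 -> c4 -> b4 -> b5 -> a5 -> a4 -> a3 -> b3

The waypoints must appear in the order c2, b4, a5, with no cell reused.
Route from c1: 3× down (reaching c4), left to b4, down to b5, left to a5, 2× up (reaching a3), right to b3 — 9 moves in all.
Check: order respected (1 at step 1, 2 at step 4, 3 at step 6); 9 moves as required.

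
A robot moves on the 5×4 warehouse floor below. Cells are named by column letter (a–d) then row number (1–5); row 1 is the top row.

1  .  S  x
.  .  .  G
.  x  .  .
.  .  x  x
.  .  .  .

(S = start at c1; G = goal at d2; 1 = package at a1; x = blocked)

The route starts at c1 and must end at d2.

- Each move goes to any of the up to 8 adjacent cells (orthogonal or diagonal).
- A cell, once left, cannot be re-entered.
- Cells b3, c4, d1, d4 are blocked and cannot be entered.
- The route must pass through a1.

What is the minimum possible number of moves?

Any route passes through a1 somewhere between c1 and d2. Summing Chebyshev distances along the two legs (c1 → a1 → d2) gives a lower bound of 2 + 3 = 5 moves.
A route of 5 moves achieves this: c1 → b1 → a1 → b2 → c2 → d2.
Since 5 matches the lower bound, it is optimal.

5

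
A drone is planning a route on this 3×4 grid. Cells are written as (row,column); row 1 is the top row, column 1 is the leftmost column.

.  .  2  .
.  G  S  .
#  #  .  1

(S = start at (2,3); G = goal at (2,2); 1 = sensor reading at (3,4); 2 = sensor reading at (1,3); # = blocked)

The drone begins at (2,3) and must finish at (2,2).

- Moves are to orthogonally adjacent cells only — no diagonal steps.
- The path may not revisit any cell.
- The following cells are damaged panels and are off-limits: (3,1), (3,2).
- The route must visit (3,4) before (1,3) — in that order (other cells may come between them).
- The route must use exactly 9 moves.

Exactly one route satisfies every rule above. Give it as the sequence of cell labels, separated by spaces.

The waypoints must appear in the order (3,4), (1,3), with no cell reused.
Route from (2,3): down 1 to (3,3), right 1 to (3,4), up 2 to (1,4), left 3 to (1,1), down 1 to (2,1), right 1 to (2,2) — 9 moves in all.
Check: order respected (1 at step 2, 2 at step 5); 9 moves as required.

(2,3) (3,3) (3,4) (2,4) (1,4) (1,3) (1,2) (1,1) (2,1) (2,2)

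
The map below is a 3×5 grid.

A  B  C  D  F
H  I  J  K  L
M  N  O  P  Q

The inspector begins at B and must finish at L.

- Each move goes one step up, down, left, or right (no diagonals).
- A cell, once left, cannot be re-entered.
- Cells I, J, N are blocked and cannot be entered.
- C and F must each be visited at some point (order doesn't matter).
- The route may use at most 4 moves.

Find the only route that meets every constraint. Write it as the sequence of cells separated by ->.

The budget equals the shortest possible length, so every move has to be on a shortest route through the required cells.
Route from B: right 3 to F, down 1 to L — 4 moves in all.
Check: all required cells visited; 4 ≤ 4 moves.

B -> C -> D -> F -> L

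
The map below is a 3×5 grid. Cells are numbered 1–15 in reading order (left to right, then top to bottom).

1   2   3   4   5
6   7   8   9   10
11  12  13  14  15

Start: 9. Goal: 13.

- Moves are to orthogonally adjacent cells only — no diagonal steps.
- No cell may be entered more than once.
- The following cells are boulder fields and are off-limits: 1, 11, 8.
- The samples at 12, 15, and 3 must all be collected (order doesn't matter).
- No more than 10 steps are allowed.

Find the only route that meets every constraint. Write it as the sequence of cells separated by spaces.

9 14 15 10 5 4 3 2 7 12 13

Any route must reach 12, 15, and 3 and still end at 13 within 10 moves, so the order of the required stops is forced.
Route from 9: down 1 to 14, right 1 to 15, up 2 to 5, left 3 to 2, down 2 to 12, right 1 to 13 — 10 moves in all.
Check: all required cells visited; 10 ≤ 10 moves.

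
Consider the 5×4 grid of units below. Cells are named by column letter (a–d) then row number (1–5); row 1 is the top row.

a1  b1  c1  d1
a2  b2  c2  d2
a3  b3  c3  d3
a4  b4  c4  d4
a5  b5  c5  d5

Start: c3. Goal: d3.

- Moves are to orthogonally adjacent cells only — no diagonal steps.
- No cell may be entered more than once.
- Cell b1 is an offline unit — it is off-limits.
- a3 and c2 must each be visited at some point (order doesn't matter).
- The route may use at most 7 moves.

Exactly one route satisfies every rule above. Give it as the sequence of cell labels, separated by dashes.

Any route must reach a3 and c2 and still end at d3 within 7 moves, so the order of the required stops is forced.
Route from c3: 2× left (reaching a3), up to a2, 3× right (reaching d2), down to d3 — 7 moves in all.
Check: all required cells visited; 7 ≤ 7 moves.

c3 - b3 - a3 - a2 - b2 - c2 - d2 - d3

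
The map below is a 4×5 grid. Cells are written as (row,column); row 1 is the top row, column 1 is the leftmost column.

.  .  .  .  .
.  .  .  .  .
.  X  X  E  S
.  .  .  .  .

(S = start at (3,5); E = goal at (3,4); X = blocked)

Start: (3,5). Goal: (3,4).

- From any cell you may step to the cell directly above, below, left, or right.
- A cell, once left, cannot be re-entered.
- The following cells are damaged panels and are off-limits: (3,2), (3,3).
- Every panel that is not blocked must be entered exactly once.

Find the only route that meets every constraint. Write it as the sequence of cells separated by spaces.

(3,5) (4,5) (4,4) (4,3) (4,2) (4,1) (3,1) (2,1) (1,1) (1,2) (2,2) (2,3) (1,3) (1,4) (1,5) (2,5) (2,4) (3,4)

Need to visit all 18 open cells exactly once, starting at (3,5) and ending at (3,4).
Cell (4,5) has only two open neighbours ((3,5) and (4,4)), so the path must pass straight through it: one of those is the cell it's entered from and the other is where it exits.
Route from (3,5): down 1 to (4,5), left 4 to (4,1), up 3 to (1,1), right 1 to (1,2), down 1 to (2,2), right 1 to (2,3), up 1 to (1,3), right 2 to (1,5), down 1 to (2,5), left 1 to (2,4), down 1 to (3,4) — 17 moves in all.
Check: all 18 open cells covered.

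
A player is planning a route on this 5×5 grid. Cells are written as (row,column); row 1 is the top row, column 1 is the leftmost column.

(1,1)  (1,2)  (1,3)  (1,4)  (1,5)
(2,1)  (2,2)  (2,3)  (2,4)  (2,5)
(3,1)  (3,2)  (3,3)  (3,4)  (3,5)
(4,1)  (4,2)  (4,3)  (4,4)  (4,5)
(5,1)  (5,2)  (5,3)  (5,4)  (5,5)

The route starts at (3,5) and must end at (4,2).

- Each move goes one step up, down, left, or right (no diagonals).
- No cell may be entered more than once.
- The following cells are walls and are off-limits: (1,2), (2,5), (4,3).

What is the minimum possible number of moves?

The Manhattan distance from (3,5) to (4,2) is |3−4| + |5−2| = 4, so at least 4 moves are needed.
A route of 4 moves achieves this: (3,5) → (3,4) → (3,3) → (3,2) → (4,2).
Since 4 matches the lower bound, it is optimal.

4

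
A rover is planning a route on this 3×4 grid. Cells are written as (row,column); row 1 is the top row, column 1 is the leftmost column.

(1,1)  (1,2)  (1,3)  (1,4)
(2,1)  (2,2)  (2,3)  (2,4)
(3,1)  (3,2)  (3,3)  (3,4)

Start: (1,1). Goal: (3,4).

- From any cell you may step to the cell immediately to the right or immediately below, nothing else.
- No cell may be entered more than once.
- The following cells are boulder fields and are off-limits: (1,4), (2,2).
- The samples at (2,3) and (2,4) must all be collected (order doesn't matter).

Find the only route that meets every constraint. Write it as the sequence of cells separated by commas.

(1,1), (1,2), (1,3), (2,3), (2,4), (3,4)

Moves only go right or down, so the column and row indices never decrease.
Route from (1,1): 2× right (reaching (1,3)), down to (2,3), right to (2,4), down to (3,4) — 5 moves in all.
Check: all required cells visited.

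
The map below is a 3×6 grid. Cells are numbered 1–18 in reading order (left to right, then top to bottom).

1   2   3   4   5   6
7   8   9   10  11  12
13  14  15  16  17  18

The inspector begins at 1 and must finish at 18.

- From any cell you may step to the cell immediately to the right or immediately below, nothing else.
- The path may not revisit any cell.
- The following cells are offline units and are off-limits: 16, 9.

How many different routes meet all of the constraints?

A right/down-only route from 1 to 18 makes exactly 2 down-moves and 5 right-moves in some order.
With no other constraints that would be C(7,2) = 21 routes.
Subtract routes through each blocked cell (inclusion–exclusion for overlaps): − through 9: 12 − through 16: 10 + through 9&16: 6 → 5.
That gives 5 routes.

5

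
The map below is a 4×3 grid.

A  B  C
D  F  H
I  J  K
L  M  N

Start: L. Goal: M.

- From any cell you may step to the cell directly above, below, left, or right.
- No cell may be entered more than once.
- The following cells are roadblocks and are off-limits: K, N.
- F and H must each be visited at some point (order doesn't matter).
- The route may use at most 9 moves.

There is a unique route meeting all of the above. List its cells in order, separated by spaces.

The budget equals the shortest possible length, so every move has to be on a shortest route through the required cells.
Route from L: 3× up (reaching A), 2× right (reaching C), down to H, left to F, 2× down (reaching M) — 9 moves in all.
Check: all required cells visited; 9 ≤ 9 moves.

L I D A B C H F J M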